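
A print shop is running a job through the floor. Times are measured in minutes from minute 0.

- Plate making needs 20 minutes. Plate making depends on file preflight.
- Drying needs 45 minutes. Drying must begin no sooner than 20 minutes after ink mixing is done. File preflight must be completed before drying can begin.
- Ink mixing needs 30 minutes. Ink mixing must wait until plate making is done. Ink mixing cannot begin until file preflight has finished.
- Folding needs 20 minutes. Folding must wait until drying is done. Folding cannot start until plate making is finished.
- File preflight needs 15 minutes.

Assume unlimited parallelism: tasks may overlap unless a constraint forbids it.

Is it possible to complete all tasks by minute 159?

Yes

File preflight has no prerequisites, so it starts at minute 0 and finishes at minute 15.
Plate making cannot begin until file preflight (finishes minute 15). It runs from minute 15 to 15 + 20 = minute 35.
Ink mixing has to wait for plate making (finishes minute 35); file preflight (finishes minute 15). The latest of these is minute 35, so ink mixing runs minute 35 to 35 + 30 = minute 65.
Drying needs all of ink mixing (finishes minute 65, plus 20-minute gap → minute 85); file preflight (finishes minute 15). That puts its earliest start at minute 85; it finishes at 85 + 45 = minute 130.
Folding has to wait for drying (finishes minute 130); plate making (finishes minute 35). The latest of these is minute 130, so folding runs minute 130 to 130 + 20 = minute 150.
Every task is finished by minute 150, which is no later than the deadline of 159, so the schedule is feasible.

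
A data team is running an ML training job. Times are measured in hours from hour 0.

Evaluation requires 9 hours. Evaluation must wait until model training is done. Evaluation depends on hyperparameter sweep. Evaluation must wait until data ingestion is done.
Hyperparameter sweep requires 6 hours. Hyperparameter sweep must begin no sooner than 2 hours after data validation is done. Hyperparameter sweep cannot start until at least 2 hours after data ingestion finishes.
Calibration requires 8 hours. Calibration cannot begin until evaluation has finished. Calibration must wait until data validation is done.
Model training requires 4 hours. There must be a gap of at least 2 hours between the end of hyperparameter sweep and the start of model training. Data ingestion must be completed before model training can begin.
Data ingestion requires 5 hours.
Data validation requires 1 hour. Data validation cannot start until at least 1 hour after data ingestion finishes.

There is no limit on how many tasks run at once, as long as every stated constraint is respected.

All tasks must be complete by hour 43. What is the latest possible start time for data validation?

Calibration has no dependents, so it just needs to finish by hour 43. Starting by 43 − 8 = hour 35 achieves that.
Evaluation feeds into calibration (must start by hour 35); so evaluation must finish by hour 35 and therefore start by hour 26.
Since evaluation (must start by hour 26) depends on it, model training must finish by hour 26. Backing off its 4-hour duration gives a latest start of hour 22.
For hyperparameter sweep: model training (must start by hour 22, minus 2-hour gap → hour 20); evaluation (must start by hour 26). The most restrictive is hour 20; with a 6-hour duration, hyperparameter sweep must start by hour 14.
Data validation must finish in time for hyperparameter sweep (must start by hour 14, minus 2-hour gap → hour 12); calibration (must start by hour 35). The tightest is hour 12, so data validation must start by 12 − 1 = hour 11.

11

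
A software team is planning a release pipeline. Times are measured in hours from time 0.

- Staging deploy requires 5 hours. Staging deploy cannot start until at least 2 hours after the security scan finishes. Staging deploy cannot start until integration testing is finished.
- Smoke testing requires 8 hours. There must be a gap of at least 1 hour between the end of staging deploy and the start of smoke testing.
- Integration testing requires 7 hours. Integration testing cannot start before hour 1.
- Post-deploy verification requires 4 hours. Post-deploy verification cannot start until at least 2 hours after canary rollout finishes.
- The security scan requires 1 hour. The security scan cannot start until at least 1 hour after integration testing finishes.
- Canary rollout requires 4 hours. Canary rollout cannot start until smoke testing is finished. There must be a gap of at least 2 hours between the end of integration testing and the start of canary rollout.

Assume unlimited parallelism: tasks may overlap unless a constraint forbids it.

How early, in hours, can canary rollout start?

26

Integration testing waits on its own release at hour 1, so it starts at hour 1 and finishes at 1 + 7 = hour 8.
After integration testing (finishes hour 8, plus 1-hour gap → hour 9), the security scan can start at hour 9 and finishes at hour 10.
Staging deploy cannot start until the security scan (finishes hour 10, plus 2-hour gap → hour 12); integration testing (finishes hour 8). The controlling bound is hour 12, so staging deploy finishes at 12 + 5 = hour 17.
Smoke testing waits on staging deploy (finishes hour 17, plus 1-hour gap → hour 18), so it starts at hour 18 and finishes at 18 + 8 = hour 26.
Canary rollout waits on smoke testing (finishes hour 26); integration testing (finishes hour 8, plus 2-hour gap → hour 10). The latest of these is hour 26, which is the earliest canary rollout can start.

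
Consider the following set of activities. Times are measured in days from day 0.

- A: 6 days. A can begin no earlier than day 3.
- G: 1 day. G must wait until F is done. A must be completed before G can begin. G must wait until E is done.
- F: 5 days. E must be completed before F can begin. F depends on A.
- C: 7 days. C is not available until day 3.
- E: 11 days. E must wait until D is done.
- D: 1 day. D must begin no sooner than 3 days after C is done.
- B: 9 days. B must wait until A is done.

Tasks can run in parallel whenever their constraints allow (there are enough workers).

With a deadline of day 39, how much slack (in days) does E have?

8

C waits on its own release at day 3, so it starts at day 3 and finishes at 3 + 7 = day 10.
D cannot begin until C (finishes day 10, plus 3-day gap → day 13). It runs from day 13 to 13 + 1 = day 14.
After D (finishes day 14), E can start at day 14 and finishes at day 25.

Working backward from the deadline:
G must finish by day 39; it takes 1 day, so it must start by 39 − 1 = day 38.
F must finish before G (must start by day 38). With a 5-day duration, F must start by 38 − 5 = day 33.
E must finish in time for F (must start by day 33); G (must start by day 38). The tightest is day 33, so E must start by 33 − 11 = day 22.
So E can start as early as day 14 and as late as day 22, giving 22 − 14 = 8 days of slack.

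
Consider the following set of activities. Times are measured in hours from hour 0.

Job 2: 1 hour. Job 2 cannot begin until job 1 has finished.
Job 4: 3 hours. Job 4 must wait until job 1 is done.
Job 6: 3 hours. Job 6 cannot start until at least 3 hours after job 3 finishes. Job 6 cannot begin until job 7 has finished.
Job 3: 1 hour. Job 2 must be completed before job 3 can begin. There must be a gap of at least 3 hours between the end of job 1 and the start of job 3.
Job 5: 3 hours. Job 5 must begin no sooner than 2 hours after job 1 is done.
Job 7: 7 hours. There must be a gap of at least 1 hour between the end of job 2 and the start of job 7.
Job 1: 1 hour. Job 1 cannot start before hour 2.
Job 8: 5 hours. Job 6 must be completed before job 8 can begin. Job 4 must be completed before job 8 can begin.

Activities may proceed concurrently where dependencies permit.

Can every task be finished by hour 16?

No

Job 1 waits on its own release at hour 2, so it starts at hour 2 and finishes at 2 + 1 = hour 3.
Job 5 waits on job 1 (finishes hour 3, plus 2-hour gap → hour 5), so it starts at hour 5 and finishes at 5 + 3 = hour 8.
After job 1 (finishes hour 3), job 4 can start at hour 3 and finishes at hour 6.
Job 2 cannot begin until job 1 (finishes hour 3). It runs from hour 3 to 3 + 1 = hour 4.
After job 2 (finishes hour 4, plus 1-hour gap → hour 5), job 7 can start at hour 5 and finishes at hour 12.
Job 3 cannot start until job 2 (finishes hour 4); job 1 (finishes hour 3, plus 3-hour gap → hour 6). The controlling bound is hour 6, so job 3 finishes at 6 + 1 = hour 7.
Job 6 cannot start until job 3 (finishes hour 7, plus 3-hour gap → hour 10); job 7 (finishes hour 12). The controlling bound is hour 12, so job 6 finishes at 12 + 3 = hour 15.
Job 8 cannot start until job 6 (finishes hour 15); job 4 (finishes hour 6). The controlling bound is hour 15, so job 8 finishes at 15 + 5 = hour 20.
The earliest everything can be done is hour 20, which is after the deadline of 16, so it is not possible.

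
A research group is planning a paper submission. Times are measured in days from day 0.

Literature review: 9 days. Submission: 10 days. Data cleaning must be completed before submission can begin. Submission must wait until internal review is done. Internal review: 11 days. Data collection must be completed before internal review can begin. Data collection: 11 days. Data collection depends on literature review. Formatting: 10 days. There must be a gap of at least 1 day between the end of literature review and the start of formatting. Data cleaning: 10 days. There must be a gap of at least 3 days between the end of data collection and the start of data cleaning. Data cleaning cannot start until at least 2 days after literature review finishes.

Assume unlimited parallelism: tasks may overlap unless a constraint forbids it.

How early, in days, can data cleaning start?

Literature review can start immediately at day 0; it finishes at day 9.
Data collection cannot begin until literature review (finishes day 9). It runs from day 9 to 9 + 11 = day 20.
Data cleaning waits on data collection (finishes day 20, plus 3-day gap → day 23); literature review (finishes day 9, plus 2-day gap → day 11). The latest of these is day 23, which is the earliest data cleaning can start.

23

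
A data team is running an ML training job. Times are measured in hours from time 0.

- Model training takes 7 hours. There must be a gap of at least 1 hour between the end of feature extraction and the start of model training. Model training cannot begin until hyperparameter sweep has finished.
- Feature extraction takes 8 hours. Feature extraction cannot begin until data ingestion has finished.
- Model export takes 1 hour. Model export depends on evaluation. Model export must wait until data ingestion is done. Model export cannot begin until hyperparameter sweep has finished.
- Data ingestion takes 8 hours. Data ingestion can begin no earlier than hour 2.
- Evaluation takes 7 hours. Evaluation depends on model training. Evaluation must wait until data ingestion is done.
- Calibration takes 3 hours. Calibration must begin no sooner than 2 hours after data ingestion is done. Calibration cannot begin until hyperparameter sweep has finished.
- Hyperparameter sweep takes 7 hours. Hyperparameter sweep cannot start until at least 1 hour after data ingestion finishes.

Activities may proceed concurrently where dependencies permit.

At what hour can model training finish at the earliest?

26

Data ingestion waits on its own release at hour 2, so it starts at hour 2 and finishes at 2 + 8 = hour 10.
Hyperparameter sweep cannot begin until data ingestion (finishes hour 10, plus 1-hour gap → hour 11). It runs from hour 11 to 11 + 7 = hour 18.
Feature extraction waits on data ingestion (finishes hour 10), so it starts at hour 10 and finishes at 10 + 8 = hour 18.
Model training needs all of feature extraction (finishes hour 18, plus 1-hour gap → hour 19); hyperparameter sweep (finishes hour 18). That puts its earliest start at hour 19; it finishes at 19 + 7 = hour 26.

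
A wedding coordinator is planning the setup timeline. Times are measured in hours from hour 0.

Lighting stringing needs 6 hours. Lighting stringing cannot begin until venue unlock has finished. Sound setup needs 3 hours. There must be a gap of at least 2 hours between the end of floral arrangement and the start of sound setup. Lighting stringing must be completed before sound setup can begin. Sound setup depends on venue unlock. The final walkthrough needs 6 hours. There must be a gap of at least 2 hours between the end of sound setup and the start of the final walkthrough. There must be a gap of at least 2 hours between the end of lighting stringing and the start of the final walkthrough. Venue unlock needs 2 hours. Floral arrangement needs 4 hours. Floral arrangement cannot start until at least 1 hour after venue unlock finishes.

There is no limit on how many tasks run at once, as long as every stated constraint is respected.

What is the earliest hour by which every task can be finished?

20

Venue unlock can start immediately at hour 0; it finishes at hour 2.
Lighting stringing cannot begin until venue unlock (finishes hour 2). It runs from hour 2 to 2 + 6 = hour 8.
Floral arrangement cannot begin until venue unlock (finishes hour 2, plus 1-hour gap → hour 3). It runs from hour 3 to 3 + 4 = hour 7.
For sound setup: floral arrangement (finishes hour 7, plus 2-hour gap → hour 9); lighting stringing (finishes hour 8); venue unlock (finishes hour 2). Taking the maximum gives a start of hour 9, and it finishes at 9 + 3 = hour 12.
The final walkthrough has to wait for sound setup (finishes hour 12, plus 2-hour gap → hour 14); lighting stringing (finishes hour 8, plus 2-hour gap → hour 10). The latest of these is hour 14, so the final walkthrough runs hour 14 to 14 + 6 = hour 20.
All tasks are finished once the last one completes. Finish times: Venue unlock at 2, Floral arrangement at 7, Lighting stringing at 8, Sound setup at 12, The final walkthrough at 20. The latest is hour 20.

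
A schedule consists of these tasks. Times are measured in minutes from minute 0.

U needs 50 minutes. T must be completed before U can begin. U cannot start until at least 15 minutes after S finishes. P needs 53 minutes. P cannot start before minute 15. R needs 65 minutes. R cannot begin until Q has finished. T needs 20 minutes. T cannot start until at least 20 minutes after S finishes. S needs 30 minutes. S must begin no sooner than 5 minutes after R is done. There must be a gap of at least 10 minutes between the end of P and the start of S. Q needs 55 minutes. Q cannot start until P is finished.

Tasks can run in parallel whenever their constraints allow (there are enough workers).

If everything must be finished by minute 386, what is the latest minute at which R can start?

U has no dependents, so it just needs to finish by minute 386. Starting by 386 − 50 = minute 336 achieves that.
Since U (must start by minute 336) depends on it, T must finish by minute 336. Backing off its 20-minute duration gives a latest start of minute 316.
S must finish in time for T (must start by minute 316, minus 20-minute gap → minute 296); U (must start by minute 336, minus 15-minute gap → minute 321). The tightest is minute 296, so S must start by 296 − 30 = minute 266.
R feeds into S (must start by minute 266, minus 5-minute gap → minute 261); so R must finish by minute 261 and therefore start by minute 196.

196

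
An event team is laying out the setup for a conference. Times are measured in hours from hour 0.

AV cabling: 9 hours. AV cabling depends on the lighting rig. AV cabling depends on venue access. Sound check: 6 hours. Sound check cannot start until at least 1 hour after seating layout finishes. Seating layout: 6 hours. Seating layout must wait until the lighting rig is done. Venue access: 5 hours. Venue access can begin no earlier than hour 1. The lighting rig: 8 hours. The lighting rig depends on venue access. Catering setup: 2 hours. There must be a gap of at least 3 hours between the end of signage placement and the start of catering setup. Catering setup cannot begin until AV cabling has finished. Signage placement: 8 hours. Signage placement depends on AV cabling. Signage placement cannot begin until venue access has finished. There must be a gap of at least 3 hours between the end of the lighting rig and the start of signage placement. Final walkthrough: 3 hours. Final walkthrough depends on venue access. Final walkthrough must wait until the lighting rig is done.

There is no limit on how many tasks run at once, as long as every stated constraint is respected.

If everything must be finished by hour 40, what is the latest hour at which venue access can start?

5

Nothing follows catering setup; the deadline of hour 40 is its only limit. It must start by 40 − 2 = hour 38.
Since catering setup (must start by hour 38, minus 3-hour gap → hour 35) depends on it, signage placement must finish by hour 35. Backing off its 8-hour duration gives a latest start of hour 27.
AV cabling has several dependents: signage placement (must start by hour 27); catering setup (must start by hour 38). The earliest of those limits is hour 27, so AV cabling must start by 27 − 9 = hour 18.
Sound check must finish by hour 40; it takes 6 hours, so it must start by 40 − 6 = hour 34.
Since sound check (must start by hour 34, minus 1-hour gap → hour 33) depends on it, seating layout must finish by hour 33. Backing off its 6-hour duration gives a latest start of hour 27.
Final walkthrough has no dependents, so it just needs to finish by hour 40. Starting by 40 − 3 = hour 37 achieves that.
The lighting rig has several dependents: AV cabling (must start by hour 18); seating layout (must start by hour 27); signage placement (must start by hour 27, minus 3-hour gap → hour 24); final walkthrough (must start by hour 37). The earliest of those limits is hour 18, so the lighting rig must start by 18 − 8 = hour 10.
Venue access must finish in time for the lighting rig (must start by hour 10); AV cabling (must start by hour 18); signage placement (must start by hour 27); final walkthrough (must start by hour 37). The tightest is hour 10, so venue access must start by 10 − 5 = hour 5.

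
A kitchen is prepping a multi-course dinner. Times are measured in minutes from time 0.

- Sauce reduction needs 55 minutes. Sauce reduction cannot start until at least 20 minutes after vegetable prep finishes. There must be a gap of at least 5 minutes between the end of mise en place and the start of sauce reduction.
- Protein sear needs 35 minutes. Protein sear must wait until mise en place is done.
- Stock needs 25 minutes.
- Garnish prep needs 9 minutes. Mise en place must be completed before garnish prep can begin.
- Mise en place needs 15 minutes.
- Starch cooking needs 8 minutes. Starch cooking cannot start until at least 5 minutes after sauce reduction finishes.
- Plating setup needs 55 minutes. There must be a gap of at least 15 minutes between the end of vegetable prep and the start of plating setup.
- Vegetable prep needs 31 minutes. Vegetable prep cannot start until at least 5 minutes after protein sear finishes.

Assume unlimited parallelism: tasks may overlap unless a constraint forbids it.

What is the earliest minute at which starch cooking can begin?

Mise en place can start immediately at minute 0; it finishes at minute 15.
Protein sear waits on mise en place (finishes minute 15), so it starts at minute 15 and finishes at 15 + 35 = minute 50.
After protein sear (finishes minute 50, plus 5-minute gap → minute 55), vegetable prep can start at minute 55 and finishes at minute 86.
For sauce reduction: vegetable prep (finishes minute 86, plus 20-minute gap → minute 106); mise en place (finishes minute 15, plus 5-minute gap → minute 20). Taking the maximum gives a start of minute 106, and it finishes at 106 + 55 = minute 161.
Starch cooking waits on sauce reduction (finishes minute 161, plus 5-minute gap → minute 166), so the earliest it can start is minute 166.

166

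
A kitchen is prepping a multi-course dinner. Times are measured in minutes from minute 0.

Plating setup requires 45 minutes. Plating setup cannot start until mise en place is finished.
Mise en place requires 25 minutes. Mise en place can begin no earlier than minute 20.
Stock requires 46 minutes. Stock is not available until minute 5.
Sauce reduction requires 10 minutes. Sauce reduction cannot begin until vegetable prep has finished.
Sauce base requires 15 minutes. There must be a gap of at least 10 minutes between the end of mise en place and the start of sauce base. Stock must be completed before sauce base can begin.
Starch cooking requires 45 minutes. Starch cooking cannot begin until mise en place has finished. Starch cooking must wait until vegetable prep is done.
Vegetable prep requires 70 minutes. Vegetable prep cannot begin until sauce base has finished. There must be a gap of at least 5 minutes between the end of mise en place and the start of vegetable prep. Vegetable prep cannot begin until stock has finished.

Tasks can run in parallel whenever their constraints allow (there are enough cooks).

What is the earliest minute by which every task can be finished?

Stock cannot begin until its own release at minute 5. It runs from minute 5 to 5 + 46 = minute 51.
Mise en place cannot begin until its own release at minute 20. It runs from minute 20 to 20 + 25 = minute 45.
Plating setup waits on mise en place (finishes minute 45), so it starts at minute 45 and finishes at 45 + 45 = minute 90.
Sauce base has to wait for mise en place (finishes minute 45, plus 10-minute gap → minute 55); stock (finishes minute 51). The latest of these is minute 55, so sauce base runs minute 55 to 55 + 15 = minute 70.
Vegetable prep has to wait for sauce base (finishes minute 70); mise en place (finishes minute 45, plus 5-minute gap → minute 50); stock (finishes minute 51). The latest of these is minute 70, so vegetable prep runs minute 70 to 70 + 70 = minute 140.
Starch cooking has to wait for mise en place (finishes minute 45); vegetable prep (finishes minute 140). The latest of these is minute 140, so starch cooking runs minute 140 to 140 + 45 = minute 185.
Sauce reduction cannot begin until vegetable prep (finishes minute 140). It runs from minute 140 to 140 + 10 = minute 150.
All tasks are finished once the last one completes. Finish times: Mise en place at 45, Stock at 51, Sauce base at 70, Vegetable prep at 140, Sauce reduction at 150, Starch cooking at 185, Plating setup at 90. The latest is minute 185.

185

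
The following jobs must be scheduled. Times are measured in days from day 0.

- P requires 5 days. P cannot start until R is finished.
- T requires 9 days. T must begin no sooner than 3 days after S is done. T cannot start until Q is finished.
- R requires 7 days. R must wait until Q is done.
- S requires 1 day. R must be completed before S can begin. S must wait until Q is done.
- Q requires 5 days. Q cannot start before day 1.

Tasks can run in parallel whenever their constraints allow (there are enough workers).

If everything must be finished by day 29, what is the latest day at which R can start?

9

P must finish by day 29; it takes 5 days, so it must start by 29 − 5 = day 24.
T must finish by day 29; it takes 9 days, so it must start by 29 − 9 = day 20.
S has to be done before T (must start by day 20, minus 3-day gap → day 17). That means finishing by day 17, i.e. starting by 17 − 1 = day 16.
R has several dependents: P (must start by day 24); S (must start by day 16). The earliest of those limits is day 16, so R must start by 16 − 7 = day 9.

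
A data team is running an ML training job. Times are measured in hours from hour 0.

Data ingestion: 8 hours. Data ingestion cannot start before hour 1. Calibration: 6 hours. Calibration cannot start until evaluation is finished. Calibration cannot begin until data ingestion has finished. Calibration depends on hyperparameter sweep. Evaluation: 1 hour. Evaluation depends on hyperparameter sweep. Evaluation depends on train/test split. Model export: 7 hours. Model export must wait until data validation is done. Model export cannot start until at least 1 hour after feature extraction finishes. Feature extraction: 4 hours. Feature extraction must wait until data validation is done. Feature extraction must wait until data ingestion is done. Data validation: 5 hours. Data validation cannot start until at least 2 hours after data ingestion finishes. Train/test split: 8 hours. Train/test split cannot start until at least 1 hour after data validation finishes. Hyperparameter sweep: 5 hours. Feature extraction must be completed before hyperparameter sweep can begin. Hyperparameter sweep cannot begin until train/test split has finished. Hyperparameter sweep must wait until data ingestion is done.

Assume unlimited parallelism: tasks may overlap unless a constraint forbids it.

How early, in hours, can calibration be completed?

Data ingestion cannot begin until its own release at hour 1. It runs from hour 1 to 1 + 8 = hour 9.
After data ingestion (finishes hour 9, plus 2-hour gap → hour 11), data validation can start at hour 11 and finishes at hour 16.
Train/test split cannot begin until data validation (finishes hour 16, plus 1-hour gap → hour 17). It runs from hour 17 to 17 + 8 = hour 25.
Feature extraction cannot start until data validation (finishes hour 16); data ingestion (finishes hour 9). The controlling bound is hour 16, so feature extraction finishes at 16 + 4 = hour 20.
Hyperparameter sweep has to wait for feature extraction (finishes hour 20); train/test split (finishes hour 25); data ingestion (finishes hour 9). The latest of these is hour 25, so hyperparameter sweep runs hour 25 to 25 + 5 = hour 30.
Evaluation needs all of hyperparameter sweep (finishes hour 30); train/test split (finishes hour 25). That puts its earliest start at hour 30; it finishes at 30 + 1 = hour 31.
For calibration: evaluation (finishes hour 31); data ingestion (finishes hour 9); hyperparameter sweep (finishes hour 30). Taking the maximum gives a start of hour 31, and it finishes at 31 + 6 = hour 37.

37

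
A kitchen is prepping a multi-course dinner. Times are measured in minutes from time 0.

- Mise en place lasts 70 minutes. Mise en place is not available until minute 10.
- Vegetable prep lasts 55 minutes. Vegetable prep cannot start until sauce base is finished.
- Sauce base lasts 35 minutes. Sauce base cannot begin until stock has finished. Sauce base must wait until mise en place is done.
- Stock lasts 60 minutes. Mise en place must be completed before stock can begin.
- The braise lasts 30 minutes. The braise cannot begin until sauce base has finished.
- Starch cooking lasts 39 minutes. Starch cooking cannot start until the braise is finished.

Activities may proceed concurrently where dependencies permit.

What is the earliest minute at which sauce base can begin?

140

After its own release at minute 10, mise en place can start at minute 10 and finishes at minute 80.
Stock waits on mise en place (finishes minute 80), so it starts at minute 80 and finishes at 80 + 60 = minute 140.
Sauce base waits on stock (finishes minute 140); mise en place (finishes minute 80). The latest of these is minute 140, which is the earliest sauce base can start.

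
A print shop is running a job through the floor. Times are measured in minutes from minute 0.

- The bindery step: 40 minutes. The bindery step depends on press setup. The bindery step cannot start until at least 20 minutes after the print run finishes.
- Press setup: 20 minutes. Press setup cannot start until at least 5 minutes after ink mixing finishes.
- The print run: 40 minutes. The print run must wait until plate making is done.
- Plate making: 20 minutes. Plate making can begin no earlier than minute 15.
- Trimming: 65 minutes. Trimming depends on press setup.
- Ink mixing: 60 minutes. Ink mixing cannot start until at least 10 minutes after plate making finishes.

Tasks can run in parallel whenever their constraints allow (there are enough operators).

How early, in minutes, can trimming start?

130

After its own release at minute 15, plate making can start at minute 15 and finishes at minute 35.
Ink mixing cannot begin until plate making (finishes minute 35, plus 10-minute gap → minute 45). It runs from minute 45 to 45 + 60 = minute 105.
After ink mixing (finishes minute 105, plus 5-minute gap → minute 110), press setup can start at minute 110 and finishes at minute 130.
Trimming waits on press setup (finishes minute 130), so the earliest it can start is minute 130.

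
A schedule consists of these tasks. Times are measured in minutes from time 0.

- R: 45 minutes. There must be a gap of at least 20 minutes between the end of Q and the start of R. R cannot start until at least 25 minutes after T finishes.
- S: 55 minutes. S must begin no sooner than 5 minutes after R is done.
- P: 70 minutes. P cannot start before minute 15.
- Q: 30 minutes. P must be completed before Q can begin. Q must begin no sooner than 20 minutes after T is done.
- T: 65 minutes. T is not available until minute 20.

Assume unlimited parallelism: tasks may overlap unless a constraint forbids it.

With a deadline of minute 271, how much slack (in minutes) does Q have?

11

T waits on its own release at minute 20, so it starts at minute 20 and finishes at 20 + 65 = minute 85.
After its own release at minute 15, P can start at minute 15 and finishes at minute 85.
Q has to wait for P (finishes minute 85); T (finishes minute 85, plus 20-minute gap → minute 105). The latest of these is minute 105, so Q runs minute 105 to 105 + 30 = minute 135.

Working backward from the deadline:
S has no dependents, so it just needs to finish by minute 271. Starting by 271 − 55 = minute 216 achieves that.
Since S (must start by minute 216, minus 5-minute gap → minute 211) depends on it, R must finish by minute 211. Backing off its 45-minute duration gives a latest start of minute 166.
Q must finish before R (must start by minute 166, minus 20-minute gap → minute 146). With a 30-minute duration, Q must start by 146 − 30 = minute 116.
So Q can start as early as minute 105 and as late as minute 116, giving 116 − 105 = 11 minutes of slack.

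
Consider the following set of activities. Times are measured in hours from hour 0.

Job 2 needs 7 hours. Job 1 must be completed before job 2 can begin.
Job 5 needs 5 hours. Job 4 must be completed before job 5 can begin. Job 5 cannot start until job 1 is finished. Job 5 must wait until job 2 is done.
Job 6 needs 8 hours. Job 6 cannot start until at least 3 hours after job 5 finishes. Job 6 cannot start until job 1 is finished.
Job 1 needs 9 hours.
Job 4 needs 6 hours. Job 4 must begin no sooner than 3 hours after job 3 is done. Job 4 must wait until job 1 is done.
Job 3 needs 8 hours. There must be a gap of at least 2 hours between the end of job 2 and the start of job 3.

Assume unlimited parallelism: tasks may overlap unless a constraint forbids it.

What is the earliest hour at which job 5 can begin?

35

Job 1 can start immediately at hour 0; it finishes at hour 9.
After job 1 (finishes hour 9), job 2 can start at hour 9 and finishes at hour 16.
Job 3 waits on job 2 (finishes hour 16, plus 2-hour gap → hour 18), so it starts at hour 18 and finishes at 18 + 8 = hour 26.
Job 4 needs all of job 3 (finishes hour 26, plus 3-hour gap → hour 29); job 1 (finishes hour 9). That puts its earliest start at hour 29; it finishes at 29 + 6 = hour 35.
Job 5 waits on job 4 (finishes hour 35); job 1 (finishes hour 9); job 2 (finishes hour 16). The latest of these is hour 35, which is the earliest job 5 can start.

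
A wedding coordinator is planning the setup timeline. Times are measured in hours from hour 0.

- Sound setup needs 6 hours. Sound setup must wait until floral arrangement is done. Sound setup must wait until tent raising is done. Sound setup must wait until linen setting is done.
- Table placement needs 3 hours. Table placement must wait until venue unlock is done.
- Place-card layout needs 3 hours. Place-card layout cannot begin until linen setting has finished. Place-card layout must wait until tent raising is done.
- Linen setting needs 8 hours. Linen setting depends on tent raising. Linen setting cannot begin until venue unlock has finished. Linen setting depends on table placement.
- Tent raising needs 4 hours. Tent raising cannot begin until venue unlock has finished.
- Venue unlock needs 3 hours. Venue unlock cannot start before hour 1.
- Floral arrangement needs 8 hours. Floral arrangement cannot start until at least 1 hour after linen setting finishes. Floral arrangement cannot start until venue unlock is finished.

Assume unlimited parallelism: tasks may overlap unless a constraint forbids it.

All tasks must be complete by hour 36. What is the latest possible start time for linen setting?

13

Sound setup has no dependents, so it just needs to finish by hour 36. Starting by 36 − 6 = hour 30 achieves that.
Floral arrangement must finish before sound setup (must start by hour 30). With an 8-hour duration, floral arrangement must start by 30 − 8 = hour 22.
Nothing follows place-card layout; the deadline of hour 36 is its only limit. It must start by 36 − 3 = hour 33.
Linen setting feeds floral arrangement (must start by hour 22, minus 1-hour gap → hour 21); sound setup (must start by hour 30); place-card layout (must start by hour 33). Taking the minimum, linen setting must finish by hour 21 and start by 21 − 8 = hour 13.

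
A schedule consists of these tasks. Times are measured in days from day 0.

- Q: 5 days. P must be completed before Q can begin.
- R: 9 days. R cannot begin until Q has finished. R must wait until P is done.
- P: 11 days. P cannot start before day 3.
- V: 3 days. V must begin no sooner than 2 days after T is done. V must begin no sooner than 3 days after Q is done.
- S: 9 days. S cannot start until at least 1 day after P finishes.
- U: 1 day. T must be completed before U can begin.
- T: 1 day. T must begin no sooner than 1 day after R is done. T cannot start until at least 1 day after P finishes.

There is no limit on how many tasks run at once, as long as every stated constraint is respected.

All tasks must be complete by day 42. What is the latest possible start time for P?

10

Nothing follows U; the deadline of day 42 is its only limit. It must start by 42 − 1 = day 41.
To finish by day 42, V (duration 3) must start no later than day 39.
T must finish in time for U (must start by day 41); V (must start by day 39, minus 2-day gap → day 37). The tightest is day 37, so T must start by 37 − 1 = day 36.
R feeds into T (must start by day 36, minus 1-day gap → day 35); so R must finish by day 35 and therefore start by day 26.
For Q: R (must start by day 26); V (must start by day 39, minus 3-day gap → day 36). The most restrictive is day 26; with a 5-day duration, Q must start by day 21.
S has no dependents, so it just needs to finish by day 42. Starting by 42 − 9 = day 33 achieves that.
P must finish in time for Q (must start by day 21); R (must start by day 26); S (must start by day 33, minus 1-day gap → day 32); T (must start by day 36, minus 1-day gap → day 35). The tightest is day 21, so P must start by 21 − 11 = day 10.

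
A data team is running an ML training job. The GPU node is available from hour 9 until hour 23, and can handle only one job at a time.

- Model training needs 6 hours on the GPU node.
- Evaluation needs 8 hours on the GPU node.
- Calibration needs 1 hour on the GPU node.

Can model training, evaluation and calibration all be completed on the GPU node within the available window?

No

The GPU node window is 23 − 9 = 14 hours.
Running back to back, the jobs need 6 + 8 + 1 = 15 hours on the GPU node.
Since 15 > 14, they cannot all fit.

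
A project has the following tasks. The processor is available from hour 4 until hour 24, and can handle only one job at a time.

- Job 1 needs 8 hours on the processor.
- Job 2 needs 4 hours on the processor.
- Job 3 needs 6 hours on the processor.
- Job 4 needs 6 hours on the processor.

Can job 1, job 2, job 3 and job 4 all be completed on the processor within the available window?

No

The processor window is 24 − 4 = 20 hours.
Running back to back, the jobs need 8 + 4 + 6 + 6 = 24 hours on the processor.
Since 24 > 20, they cannot all fit.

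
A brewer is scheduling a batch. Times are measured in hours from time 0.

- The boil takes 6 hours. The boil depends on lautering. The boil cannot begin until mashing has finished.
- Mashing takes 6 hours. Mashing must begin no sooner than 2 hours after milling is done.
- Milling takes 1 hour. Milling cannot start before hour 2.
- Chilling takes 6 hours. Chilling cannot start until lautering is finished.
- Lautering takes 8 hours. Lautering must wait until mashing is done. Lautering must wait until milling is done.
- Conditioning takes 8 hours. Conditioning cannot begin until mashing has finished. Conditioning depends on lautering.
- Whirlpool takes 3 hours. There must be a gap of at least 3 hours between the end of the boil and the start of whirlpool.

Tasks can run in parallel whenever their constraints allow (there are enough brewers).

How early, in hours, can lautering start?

Milling waits on its own release at hour 2, so it starts at hour 2 and finishes at 2 + 1 = hour 3.
Mashing cannot begin until milling (finishes hour 3, plus 2-hour gap → hour 5). It runs from hour 5 to 5 + 6 = hour 11.
Lautering waits on mashing (finishes hour 11); milling (finishes hour 3). The latest of these is hour 11, which is the earliest lautering can start.

11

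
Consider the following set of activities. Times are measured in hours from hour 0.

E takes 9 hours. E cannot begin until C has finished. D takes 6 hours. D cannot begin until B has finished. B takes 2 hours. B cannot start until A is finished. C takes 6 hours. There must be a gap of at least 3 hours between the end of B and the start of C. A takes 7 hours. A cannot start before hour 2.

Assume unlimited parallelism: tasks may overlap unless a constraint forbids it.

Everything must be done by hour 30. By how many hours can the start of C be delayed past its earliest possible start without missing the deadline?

A cannot begin until its own release at hour 2. It runs from hour 2 to 2 + 7 = hour 9.
B waits on A (finishes hour 9), so it starts at hour 9 and finishes at 9 + 2 = hour 11.
After B (finishes hour 11, plus 3-hour gap → hour 14), C can start at hour 14 and finishes at hour 20.

Working backward from the deadline:
E must finish by hour 30; it takes 9 hours, so it must start by 30 − 9 = hour 21.
C feeds into E (must start by hour 21); so C must finish by hour 21 and therefore start by hour 15.
So C can start as early as hour 14 and as late as hour 15, giving 15 − 14 = 1 hour of slack.

1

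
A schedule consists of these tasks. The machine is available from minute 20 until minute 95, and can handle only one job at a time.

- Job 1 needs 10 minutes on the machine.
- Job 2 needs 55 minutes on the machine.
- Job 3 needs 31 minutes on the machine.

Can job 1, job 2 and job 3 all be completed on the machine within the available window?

No

The machine window is 95 − 20 = 75 minutes.
Running back to back, the jobs need 10 + 55 + 31 = 96 minutes on the machine.
Since 96 > 75, they cannot all fit.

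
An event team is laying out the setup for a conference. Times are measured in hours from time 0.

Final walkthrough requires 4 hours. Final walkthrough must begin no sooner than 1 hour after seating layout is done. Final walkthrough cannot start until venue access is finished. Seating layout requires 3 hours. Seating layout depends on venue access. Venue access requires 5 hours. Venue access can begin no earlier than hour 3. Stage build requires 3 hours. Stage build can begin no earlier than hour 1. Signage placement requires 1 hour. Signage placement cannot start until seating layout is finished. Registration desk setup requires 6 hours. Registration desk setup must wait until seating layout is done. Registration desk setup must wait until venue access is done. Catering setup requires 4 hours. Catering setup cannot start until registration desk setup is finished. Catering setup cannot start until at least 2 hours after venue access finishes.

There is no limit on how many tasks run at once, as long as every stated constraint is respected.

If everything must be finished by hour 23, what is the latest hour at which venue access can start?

To finish by hour 23, catering setup (duration 4) must start no later than hour 19.
Registration desk setup must finish before catering setup (must start by hour 19). With a 6-hour duration, registration desk setup must start by 19 − 6 = hour 13.
To finish by hour 23, signage placement (duration 1) must start no later than hour 22.
Nothing follows final walkthrough; the deadline of hour 23 is its only limit. It must start by 23 − 4 = hour 19.
Seating layout feeds registration desk setup (must start by hour 13); signage placement (must start by hour 22); final walkthrough (must start by hour 19, minus 1-hour gap → hour 18). Taking the minimum, seating layout must finish by hour 13 and start by 13 − 3 = hour 10.
Venue access has several dependents: seating layout (must start by hour 10); registration desk setup (must start by hour 13); catering setup (must start by hour 19, minus 2-hour gap → hour 17); final walkthrough (must start by hour 19). The earliest of those limits is hour 10, so venue access must start by 10 − 5 = hour 5.

5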